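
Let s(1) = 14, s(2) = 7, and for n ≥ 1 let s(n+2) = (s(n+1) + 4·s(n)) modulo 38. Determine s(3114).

3

We have s(1) = 14, s(2) = 7, s(3) = 25, s(4) = 15, s(5) = 1, s(6) = 23, s(7) = 27, s(8) = 5, s(9) = 37, s(10) = 19, s(11) = 15, s(12) = 15, s(13) = 37, s(14) = 21, s(15) = 17, s(16) = 25, s(17) = 17, s(18) = 3, s(19) = 33, s(20) = 7, s(21) = 25.
Since (s(20), s(21)) = (s(2), s(3)) = (7, 25) (two consecutive terms determine the rest), the sequence is eventually periodic: after a pre-period of length 1 it cycles with period 18.
For n ≥ 2, s(n) depends only on (n - 2) mod 18. (3114 - 2) mod 18 = 16, so s(3114) = s(18) = 3.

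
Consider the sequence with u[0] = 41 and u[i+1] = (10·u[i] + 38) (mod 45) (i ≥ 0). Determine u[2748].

Computing terms: u[0] = 41; u[1] = 43; u[2] = 18; u[3] = 38; u[4] = 13; u[5] = 33; u[6] = 8; u[7] = 28; u[8] = 3; u[9] = 23; u[10] = 43.
Since u[10] = u[1] = 43, the sequence is eventually periodic: after a pre-period of length 1 it cycles with period 9.
For i ≥ 1, u[i] depends only on (i - 1) mod 9. (2748 - 1) mod 9 = 2, so u[2748] = u[3] = 38.

38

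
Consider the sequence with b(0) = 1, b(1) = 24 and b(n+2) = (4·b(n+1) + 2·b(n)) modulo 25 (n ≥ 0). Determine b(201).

24

Computing terms: b(0) = 1; b(1) = 24; b(2) = 23; b(3) = 15; b(4) = 6; b(5) = 4; b(6) = 3; b(7) = 20; b(8) = 11; b(9) = 9; b(10) = 8; b(11) = 0; b(12) = 16; b(13) = 14; b(14) = 13; b(15) = 5; b(16) = 21; b(17) = 19; b(18) = 18; b(19) = 10; b(20) = 1; b(21) = 24.
Since (b(20), b(21)) = (b(0), b(1)) = (1, 24) (two consecutive terms determine the rest), the sequence is periodic with period 20.
So b(201) = b(0 + ((201-0) mod 20)) = b(1) = 24.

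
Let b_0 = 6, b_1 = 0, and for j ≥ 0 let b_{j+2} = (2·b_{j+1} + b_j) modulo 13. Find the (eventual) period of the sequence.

We have b_0 = 6,  b_1 = 0,  b_2 = 6,  b_3 = 12,  b_4 = 4,  b_5 = 7,  b_6 = 5,  b_7 = 4,  b_8 = 0,  b_9 = 4,  b_{10} = 8,  b_{11} = 7,  b_{12} = 9,  b_{13} = 12,  b_{14} = 7,  b_{15} = 0,  b_{16} = 7,  b_{17} = 1,  b_{18} = 9,  b_{19} = 6,  b_{20} = 8,  b_{21} = 9,  b_{22} = 0,  b_{23} = 9,  b_{24} = 5,  b_{25} = 6,  b_{26} = 4,  b_{27} = 1,  b_{28} = 6,  b_{29} = 0.
Since (b_{28}, b_{29}) = (b_0, b_1) = (6, 0) (two consecutive terms determine the rest), the sequence is periodic with period 28.

28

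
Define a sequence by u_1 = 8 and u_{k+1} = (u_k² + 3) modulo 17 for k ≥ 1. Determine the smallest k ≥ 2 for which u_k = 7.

Listing terms: u_1 = 8, u_2 = 16, u_3 = 4, u_4 = 2, u_5 = 7, u_6 = 1, u_7 = 4.
Since u_7 = u_3 = 4, the sequence is eventually periodic: after a pre-period of length 2 it cycles with period 4.
The value 7 first appears (with k ≥ 2) at u_5.

5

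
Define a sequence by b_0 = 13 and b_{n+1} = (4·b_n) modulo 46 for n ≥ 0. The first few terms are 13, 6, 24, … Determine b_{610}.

18

Computing terms: b_0 = 13, b_1 = 6, b_2 = 24, b_3 = 4, b_4 = 16, b_5 = 18, b_6 = 26, b_7 = 12, b_8 = 2, b_9 = 8, b_{10} = 32, b_{11} = 36, b_{12} = 6.
Since b_{12} = b_1 = 6, the sequence is eventually periodic: after a pre-period of length 1 it cycles with period 11.
For n ≥ 1, b_n depends only on (n - 1) mod 11. (610 - 1) mod 11 = 4, so b_{610} = b_5 = 18.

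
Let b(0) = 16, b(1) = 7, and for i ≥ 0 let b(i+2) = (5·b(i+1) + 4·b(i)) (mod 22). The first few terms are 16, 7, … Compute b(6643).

17

Computing terms: b(0) = 16; b(1) = 7; b(2) = 11; b(3) = 17; b(4) = 19; b(5) = 9; b(6) = 11; b(7) = 3; b(8) = 15; b(9) = 21; b(10) = 11; b(11) = 7; b(12) = 13; b(13) = 5; b(14) = 11; b(15) = 9; b(16) = 1; b(17) = 19; b(18) = 11; b(19) = 21; b(20) = 17; b(21) = 15; b(22) = 11; b(23) = 5; b(24) = 3; b(25) = 13; b(26) = 11; b(27) = 19; b(28) = 7; b(29) = 1; b(30) = 11; b(31) = 15; b(32) = 9; b(33) = 17; b(34) = 11; b(35) = 13; b(36) = 21; b(37) = 3; b(38) = 11; b(39) = 1; b(40) = 5; b(41) = 7; b(42) = 11.
Since (b(41), b(42)) = (b(1), b(2)) = (7, 11) (two consecutive terms determine the rest), the sequence is eventually periodic: after a pre-period of length 1 it cycles with period 40.
For i ≥ 1, b(i) depends only on (i - 1) mod 40. (6643 - 1) mod 40 = 2, so b(6643) = b(3) = 17.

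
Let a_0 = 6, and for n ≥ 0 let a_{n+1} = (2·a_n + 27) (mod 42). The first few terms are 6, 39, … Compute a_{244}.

39

We have a_0 = 6, a_1 = 39, a_2 = 21, a_3 = 27, a_4 = 39.
Since a_4 = a_1 = 39, the sequence is eventually periodic: after a pre-period of length 1 it cycles with period 3.
For n ≥ 1, a_n depends only on (n - 1) mod 3. (244 - 1) mod 3 = 0, so a_{244} = a_1 = 39.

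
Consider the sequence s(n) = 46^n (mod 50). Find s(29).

We have s(0) = 1; s(1) = 46; s(2) = 16; s(3) = 36; s(4) = 6; s(5) = 26; s(6) = 46.
Since s(6) = s(1) = 46, the sequence is eventually periodic: after a pre-period of length 1 it cycles with period 5.
For n ≥ 1, s(n) depends only on (n - 1) mod 5. (29 - 1) mod 5 = 3, so s(29) = s(4) = 6.

6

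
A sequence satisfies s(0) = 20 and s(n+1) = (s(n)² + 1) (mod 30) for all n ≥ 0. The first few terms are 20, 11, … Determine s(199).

s(0) = 20; s(1) = 11; s(2) = 2; s(3) = 5; s(4) = 26; s(5) = 17; s(6) = 20.
The sequence repeats with period 6.
(199 - 0) mod 6 = 1, so s(199) = s(1) = 11.

11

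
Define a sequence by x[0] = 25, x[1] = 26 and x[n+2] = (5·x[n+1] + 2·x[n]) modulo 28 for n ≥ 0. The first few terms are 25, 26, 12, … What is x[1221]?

4

We have x[0] = 25; x[1] = 26; x[2] = 12; x[3] = 0; x[4] = 24; x[5] = 8; x[6] = 4; x[7] = 8; x[8] = 20; x[9] = 4; x[10] = 4; x[11] = 0; x[12] = 8; x[13] = 12; x[14] = 20; x[15] = 12; x[16] = 16; x[17] = 20; x[18] = 20; x[19] = 0; x[20] = 12; x[21] = 4; x[22] = 16; x[23] = 4; x[24] = 24; x[25] = 16; x[26] = 16; x[27] = 0; x[28] = 4; x[29] = 20; x[30] = 24; x[31] = 20; x[32] = 8; x[33] = 24; x[34] = 24; x[35] = 0; x[36] = 20; x[37] = 16; x[38] = 8; x[39] = 16; x[40] = 12; x[41] = 8; x[42] = 8; x[43] = 0; x[44] = 16; x[45] = 24; x[46] = 12; x[47] = 24; x[48] = 4; x[49] = 12; x[50] = 12; x[51] = 0.
Since (x[50], x[51]) = (x[2], x[3]) = (12, 0) (two consecutive terms determine the rest), the sequence is eventually periodic: after a pre-period of length 2 it cycles with period 48.
For n ≥ 2, x[n] depends only on (n - 2) mod 48. (1221 - 2) mod 48 = 19, so x[1221] = x[21] = 4.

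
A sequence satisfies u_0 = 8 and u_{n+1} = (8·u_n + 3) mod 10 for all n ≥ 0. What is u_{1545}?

7

Computing terms: u_0 = 8, u_1 = 7, u_2 = 9, u_3 = 5, u_4 = 3, u_5 = 7.
Since u_5 = u_1 = 7, the sequence is eventually periodic: after a pre-period of length 1 it cycles with period 4.
For n ≥ 1, u_n depends only on (n - 1) mod 4. (1545 - 1) mod 4 = 0, so u_{1545} = u_1 = 7.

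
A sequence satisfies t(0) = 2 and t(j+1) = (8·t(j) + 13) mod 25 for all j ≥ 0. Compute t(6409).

24

t(0) = 2, t(1) = 4, t(2) = 20, t(3) = 23, t(4) = 22, t(5) = 14, t(6) = 0, t(7) = 13, t(8) = 17, t(9) = 24, t(10) = 5, t(11) = 3, t(12) = 12, t(13) = 9, t(14) = 10, t(15) = 18, t(16) = 7, t(17) = 19, t(18) = 15, t(19) = 8, t(20) = 2.
The sequence repeats with period 20.
(6409 - 0) mod 20 = 9, so t(6409) = t(9) = 24.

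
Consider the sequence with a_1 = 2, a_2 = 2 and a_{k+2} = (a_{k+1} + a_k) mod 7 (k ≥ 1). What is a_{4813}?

We have a_1 = 2; a_2 = 2; a_3 = 4; a_4 = 6; a_5 = 3; a_6 = 2; a_7 = 5; a_8 = 0; a_9 = 5; a_{10} = 5; a_{11} = 3; a_{12} = 1; a_{13} = 4; a_{14} = 5; a_{15} = 2; a_{16} = 0; a_{17} = 2; a_{18} = 2.
Since (a_{17}, a_{18}) = (a_1, a_2) = (2, 2) (two consecutive terms determine the rest), the sequence is periodic with period 16.
(4813 - 1) mod 16 = 12, so a_{4813} = a_{13} = 4.

4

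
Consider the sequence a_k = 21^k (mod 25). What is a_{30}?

1

Computing terms: a_1 = 21, a_2 = 16, a_3 = 11, a_4 = 6, a_5 = 1, a_6 = 21.
The sequence repeats with period 5.
(30 - 1) mod 5 = 4, so a_{30} = a_5 = 1.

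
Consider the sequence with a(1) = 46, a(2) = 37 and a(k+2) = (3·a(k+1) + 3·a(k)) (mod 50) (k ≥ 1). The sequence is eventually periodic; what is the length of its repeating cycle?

We have a(1) = 46,  a(2) = 37,  a(3) = 49,  a(4) = 8,  a(5) = 21,  a(6) = 37,  a(7) = 24,  a(8) = 33,  a(9) = 21,  a(10) = 12,  a(11) = 49,  a(12) = 33,  a(13) = 46,  a(14) = 37.
The sequence repeats with period 12.

12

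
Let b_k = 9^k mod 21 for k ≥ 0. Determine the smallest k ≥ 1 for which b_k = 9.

1

Listing terms: b_0 = 1,  b_1 = 9,  b_2 = 18,  b_3 = 15,  b_4 = 9.
Since b_4 = b_1 = 9, the sequence is eventually periodic: after a pre-period of length 1 it cycles with period 3.
The value 9 first appears (with k ≥ 1) at b_1.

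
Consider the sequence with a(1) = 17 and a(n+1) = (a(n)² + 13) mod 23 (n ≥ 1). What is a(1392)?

Computing terms: a(1) = 17,  a(2) = 3,  a(3) = 22,  a(4) = 14,  a(5) = 2,  a(6) = 17.
The sequence repeats with period 5.
So a(1392) = a(1 + ((1392-1) mod 5)) = a(2) = 3.

3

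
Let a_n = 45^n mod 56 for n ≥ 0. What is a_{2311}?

45

Computing terms: a_0 = 1,  a_1 = 45,  a_2 = 9,  a_3 = 13,  a_4 = 25,  a_5 = 5,  a_6 = 1.
Since a_6 = a_0 = 1, the sequence is periodic with period 6.
So a_{2311} = a_{0 + ((2311-0) mod 6)} = a_1 = 45.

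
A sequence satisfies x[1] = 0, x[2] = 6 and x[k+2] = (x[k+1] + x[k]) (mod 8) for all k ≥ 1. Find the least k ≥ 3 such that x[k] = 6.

3

x[1] = 0; x[2] = 6; x[3] = 6; x[4] = 4; x[5] = 2; x[6] = 6; x[7] = 0; x[8] = 6.
Since (x[7], x[8]) = (x[1], x[2]) = (0, 6) (two consecutive terms determine the rest), the sequence is periodic with period 6.
The value 6 first appears (with k ≥ 3) at x[3].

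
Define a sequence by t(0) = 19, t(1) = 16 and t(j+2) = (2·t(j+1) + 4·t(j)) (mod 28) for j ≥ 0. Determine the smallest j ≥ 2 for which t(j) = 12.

4

We have t(0) = 19; t(1) = 16; t(2) = 24; t(3) = 0; t(4) = 12; t(5) = 24; t(6) = 12; t(7) = 8; t(8) = 8; t(9) = 20; t(10) = 16; t(11) = 0; t(12) = 8; t(13) = 16; t(14) = 8; t(15) = 24; t(16) = 24; t(17) = 4; t(18) = 20; t(19) = 0; t(20) = 24; t(21) = 20; t(22) = 24; t(23) = 16; t(24) = 16; t(25) = 12; t(26) = 4; t(27) = 0; t(28) = 16; t(29) = 4; t(30) = 16; t(31) = 20; t(32) = 20; t(33) = 8; t(34) = 12; t(35) = 0; t(36) = 20; t(37) = 12; t(38) = 20; t(39) = 4; t(40) = 4; t(41) = 24; t(42) = 8; t(43) = 0; t(44) = 4; t(45) = 8; t(46) = 4; t(47) = 12; t(48) = 12; t(49) = 16; t(50) = 24.
Since (t(49), t(50)) = (t(1), t(2)) = (16, 24) (two consecutive terms determine the rest), the sequence is eventually periodic: after a pre-period of length 1 it cycles with period 48.
The value 12 first appears (with j ≥ 2) at t(4).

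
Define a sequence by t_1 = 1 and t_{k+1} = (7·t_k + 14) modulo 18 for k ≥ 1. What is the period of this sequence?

9

Computing terms: t_1 = 1,  t_2 = 3,  t_3 = 17,  t_4 = 7,  t_5 = 9,  t_6 = 5,  t_7 = 13,  t_8 = 15,  t_9 = 11,  t_{10} = 1.
The sequence repeats with period 9.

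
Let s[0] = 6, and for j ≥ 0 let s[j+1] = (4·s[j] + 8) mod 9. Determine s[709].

Computing terms: s[0] = 6,  s[1] = 5,  s[2] = 1,  s[3] = 3,  s[4] = 2,  s[5] = 7,  s[6] = 0,  s[7] = 8,  s[8] = 4,  s[9] = 6.
Since s[9] = s[0] = 6, the sequence is periodic with period 9.
So s[709] = s[0 + ((709-0) mod 9)] = s[7] = 8.

8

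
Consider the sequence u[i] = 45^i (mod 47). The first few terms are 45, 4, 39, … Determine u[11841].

We have u[1] = 45; u[2] = 4; u[3] = 39; u[4] = 16; u[5] = 15; u[6] = 17; u[7] = 13; u[8] = 21; u[9] = 5; u[10] = 37; u[11] = 20; u[12] = 7; u[13] = 33; u[14] = 28; u[15] = 38; u[16] = 18; u[17] = 11; u[18] = 25; u[19] = 44; u[20] = 6; u[21] = 35; u[22] = 24; u[23] = 46; u[24] = 2; u[25] = 43; u[26] = 8; u[27] = 31; u[28] = 32; u[29] = 30; u[30] = 34; u[31] = 26; u[32] = 42; u[33] = 10; u[34] = 27; u[35] = 40; u[36] = 14; u[37] = 19; u[38] = 9; u[39] = 29; u[40] = 36; u[41] = 22; u[42] = 3; u[43] = 41; u[44] = 12; u[45] = 23; u[46] = 1; u[47] = 45.
Since u[47] = u[1] = 45, the sequence is periodic with period 46.
(11841 - 1) mod 46 = 18, so u[11841] = u[19] = 44.

44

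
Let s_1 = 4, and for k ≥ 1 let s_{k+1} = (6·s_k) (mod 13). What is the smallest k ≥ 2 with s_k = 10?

5

We have s_1 = 4, s_2 = 11, s_3 = 1, s_4 = 6, s_5 = 10, s_6 = 8, s_7 = 9, s_8 = 2, s_9 = 12, s_{10} = 7, s_{11} = 3, s_{12} = 5, s_{13} = 4.
Since s_{13} = s_1 = 4, the sequence is periodic with period 12.
The value 10 first appears (with k ≥ 2) at s_5.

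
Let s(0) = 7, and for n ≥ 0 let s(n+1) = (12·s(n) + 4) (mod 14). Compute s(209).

s(0) = 7; s(1) = 4; s(2) = 10; s(3) = 12; s(4) = 8; s(5) = 2; s(6) = 0; s(7) = 4.
Since s(7) = s(1) = 4, the sequence is eventually periodic: after a pre-period of length 1 it cycles with period 6.
For n ≥ 1, s(n) depends only on (n - 1) mod 6. (209 - 1) mod 6 = 4, so s(209) = s(5) = 2.

2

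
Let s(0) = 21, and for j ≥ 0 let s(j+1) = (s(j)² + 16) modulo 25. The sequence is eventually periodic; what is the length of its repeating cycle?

Listing terms: s(0) = 21, s(1) = 7, s(2) = 15, s(3) = 16, s(4) = 22, s(5) = 0, s(6) = 16.
Since s(6) = s(3) = 16, the sequence is eventually periodic: after a pre-period of length 3 it cycles with period 3.

3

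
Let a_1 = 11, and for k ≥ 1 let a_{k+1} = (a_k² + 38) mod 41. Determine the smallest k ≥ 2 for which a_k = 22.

Listing terms: a_1 = 11; a_2 = 36; a_3 = 22; a_4 = 30; a_5 = 36.
Since a_5 = a_2 = 36, the sequence is eventually periodic: after a pre-period of length 1 it cycles with period 3.
The value 22 first appears (with k ≥ 2) at a_3.

3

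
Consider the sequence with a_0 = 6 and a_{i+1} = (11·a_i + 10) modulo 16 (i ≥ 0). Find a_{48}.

Computing terms: a_0 = 6; a_1 = 12; a_2 = 14; a_3 = 4; a_4 = 6.
The sequence repeats with period 4.
(48 - 0) mod 4 = 0, so a_{48} = a_0 = 6.

6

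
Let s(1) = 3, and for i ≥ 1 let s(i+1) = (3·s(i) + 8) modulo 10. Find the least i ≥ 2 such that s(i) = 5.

s(1) = 3,  s(2) = 7,  s(3) = 9,  s(4) = 5,  s(5) = 3.
The sequence repeats with period 4.
The value 5 first appears (with i ≥ 2) at s(4).

4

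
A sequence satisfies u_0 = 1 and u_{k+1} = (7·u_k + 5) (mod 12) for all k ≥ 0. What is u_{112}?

Computing terms: u_0 = 1, u_1 = 0, u_2 = 5, u_3 = 4, u_4 = 9, u_5 = 8, u_6 = 1.
Since u_6 = u_0 = 1, the sequence is periodic with period 6.
So u_{112} = u_{0 + ((112-0) mod 6)} = u_4 = 9.

9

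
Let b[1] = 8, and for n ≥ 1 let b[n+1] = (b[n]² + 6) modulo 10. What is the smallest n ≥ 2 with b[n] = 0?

Computing terms: b[1] = 8,  b[2] = 0,  b[3] = 6,  b[4] = 2,  b[5] = 0.
Since b[5] = b[2] = 0, the sequence is eventually periodic: after a pre-period of length 1 it cycles with period 3.
The value 0 first appears (with n ≥ 2) at b[2].

2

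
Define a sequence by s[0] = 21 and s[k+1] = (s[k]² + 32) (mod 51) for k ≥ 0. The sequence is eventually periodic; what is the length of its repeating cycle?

s[0] = 21; s[1] = 14; s[2] = 24; s[3] = 47; s[4] = 48; s[5] = 41; s[6] = 30; s[7] = 14.
Since s[7] = s[1] = 14, the sequence is eventually periodic: after a pre-period of length 1 it cycles with period 6.

6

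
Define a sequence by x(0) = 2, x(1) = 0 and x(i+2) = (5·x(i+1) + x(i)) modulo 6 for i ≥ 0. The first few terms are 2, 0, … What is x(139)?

We have x(0) = 2; x(1) = 0; x(2) = 2; x(3) = 4; x(4) = 4; x(5) = 0; x(6) = 4; x(7) = 2; x(8) = 2; x(9) = 0.
The sequence repeats with period 8.
(139 - 0) mod 8 = 3, so x(139) = x(3) = 4.

4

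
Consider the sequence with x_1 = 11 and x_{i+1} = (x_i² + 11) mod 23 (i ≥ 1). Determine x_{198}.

1

We have x_1 = 11,  x_2 = 17,  x_3 = 1,  x_4 = 12,  x_5 = 17.
Since x_5 = x_2 = 17, the sequence is eventually periodic: after a pre-period of length 1 it cycles with period 3.
For i ≥ 2, x_i depends only on (i - 2) mod 3. (198 - 2) mod 3 = 1, so x_{198} = x_3 = 1.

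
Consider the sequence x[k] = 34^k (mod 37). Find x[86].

Computing terms: x[1] = 34,  x[2] = 9,  x[3] = 10,  x[4] = 7,  x[5] = 16,  x[6] = 26,  x[7] = 33,  x[8] = 12,  x[9] = 1,  x[10] = 34.
The sequence repeats with period 9.
(86 - 1) mod 9 = 4, so x[86] = x[5] = 16.

16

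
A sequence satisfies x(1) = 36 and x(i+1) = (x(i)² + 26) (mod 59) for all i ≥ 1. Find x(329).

42

Computing terms: x(1) = 36; x(2) = 24; x(3) = 12; x(4) = 52; x(5) = 16; x(6) = 46; x(7) = 18; x(8) = 55; x(9) = 42; x(10) = 20; x(11) = 13; x(12) = 18.
Since x(12) = x(7) = 18, the sequence is eventually periodic: after a pre-period of length 6 it cycles with period 5.
For i ≥ 7, x(i) depends only on (i - 7) mod 5. (329 - 7) mod 5 = 2, so x(329) = x(9) = 42.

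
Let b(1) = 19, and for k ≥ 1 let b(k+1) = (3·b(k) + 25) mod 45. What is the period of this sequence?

We have b(1) = 19,  b(2) = 37,  b(3) = 1,  b(4) = 28,  b(5) = 19.
Since b(5) = b(1) = 19, the sequence is periodic with period 4.

4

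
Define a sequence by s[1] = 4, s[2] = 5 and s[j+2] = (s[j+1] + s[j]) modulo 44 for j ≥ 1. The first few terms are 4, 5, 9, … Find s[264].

Computing terms: s[1] = 4,  s[2] = 5,  s[3] = 9,  s[4] = 14,  s[5] = 23,  s[6] = 37,  s[7] = 16,  s[8] = 9,  s[9] = 25,  s[10] = 34,  s[11] = 15,  s[12] = 5,  s[13] = 20,  s[14] = 25,  s[15] = 1,  s[16] = 26,  s[17] = 27,  s[18] = 9,  s[19] = 36,  s[20] = 1,  s[21] = 37,  s[22] = 38,  s[23] = 31,  s[24] = 25,  s[25] = 12,  s[26] = 37,  s[27] = 5,  s[28] = 42,  s[29] = 3,  s[30] = 1,  s[31] = 4,  s[32] = 5.
The sequence repeats with period 30.
(264 - 1) mod 30 = 23, so s[264] = s[24] = 25.

25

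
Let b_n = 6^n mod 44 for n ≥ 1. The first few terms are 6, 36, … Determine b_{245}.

32

b_1 = 6,  b_2 = 36,  b_3 = 40,  b_4 = 20,  b_5 = 32,  b_6 = 16,  b_7 = 8,  b_8 = 4,  b_9 = 24,  b_{10} = 12,  b_{11} = 28,  b_{12} = 36.
Since b_{12} = b_2 = 36, the sequence is eventually periodic: after a pre-period of length 1 it cycles with period 10.
For n ≥ 2, b_n depends only on (n - 2) mod 10. (245 - 2) mod 10 = 3, so b_{245} = b_5 = 32.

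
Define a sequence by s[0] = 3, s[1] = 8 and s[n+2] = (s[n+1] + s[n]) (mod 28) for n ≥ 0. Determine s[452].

23

s[0] = 3,  s[1] = 8,  s[2] = 11,  s[3] = 19,  s[4] = 2,  s[5] = 21,  s[6] = 23,  s[7] = 16,  s[8] = 11,  s[9] = 27,  s[10] = 10,  s[11] = 9,  s[12] = 19,  s[13] = 0,  s[14] = 19,  s[15] = 19,  s[16] = 10,  s[17] = 1,  s[18] = 11,  s[19] = 12,  s[20] = 23,  s[21] = 7,  s[22] = 2,  s[23] = 9,  s[24] = 11,  s[25] = 20,  s[26] = 3,  s[27] = 23,  s[28] = 26,  s[29] = 21,  s[30] = 19,  s[31] = 12,  s[32] = 3,  s[33] = 15,  s[34] = 18,  s[35] = 5,  s[36] = 23,  s[37] = 0,  s[38] = 23,  s[39] = 23,  s[40] = 18,  s[41] = 13,  s[42] = 3,  s[43] = 16,  s[44] = 19,  s[45] = 7,  s[46] = 26,  s[47] = 5,  s[48] = 3,  s[49] = 8.
Since (s[48], s[49]) = (s[0], s[1]) = (3, 8) (two consecutive terms determine the rest), the sequence is periodic with period 48.
So s[452] = s[0 + ((452-0) mod 48)] = s[20] = 23.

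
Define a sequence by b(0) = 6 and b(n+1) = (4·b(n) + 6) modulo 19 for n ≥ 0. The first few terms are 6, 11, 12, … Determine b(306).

Listing terms: b(0) = 6, b(1) = 11, b(2) = 12, b(3) = 16, b(4) = 13, b(5) = 1, b(6) = 10, b(7) = 8, b(8) = 0, b(9) = 6.
The sequence repeats with period 9.
So b(306) = b(0 + ((306-0) mod 9)) = b(0) = 6.

6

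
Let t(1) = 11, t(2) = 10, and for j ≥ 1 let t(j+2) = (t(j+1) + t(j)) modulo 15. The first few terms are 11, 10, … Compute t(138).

7

Computing terms: t(1) = 11,  t(2) = 10,  t(3) = 6,  t(4) = 1,  t(5) = 7,  t(6) = 8,  t(7) = 0,  t(8) = 8,  t(9) = 8,  t(10) = 1,  t(11) = 9,  t(12) = 10,  t(13) = 4,  t(14) = 14,  t(15) = 3,  t(16) = 2,  t(17) = 5,  t(18) = 7,  t(19) = 12,  t(20) = 4,  t(21) = 1,  t(22) = 5,  t(23) = 6,  t(24) = 11,  t(25) = 2,  t(26) = 13,  t(27) = 0,  t(28) = 13,  t(29) = 13,  t(30) = 11,  t(31) = 9,  t(32) = 5,  t(33) = 14,  t(34) = 4,  t(35) = 3,  t(36) = 7,  t(37) = 10,  t(38) = 2,  t(39) = 12,  t(40) = 14,  t(41) = 11,  t(42) = 10.
Since (t(41), t(42)) = (t(1), t(2)) = (11, 10) (two consecutive terms determine the rest), the sequence is periodic with period 40.
(138 - 1) mod 40 = 17, so t(138) = t(18) = 7.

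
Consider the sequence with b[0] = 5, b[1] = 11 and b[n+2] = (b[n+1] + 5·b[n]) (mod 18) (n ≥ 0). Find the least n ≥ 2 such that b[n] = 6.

5

We have b[0] = 5,  b[1] = 11,  b[2] = 0,  b[3] = 1,  b[4] = 1,  b[5] = 6,  b[6] = 11,  b[7] = 5,  b[8] = 6,  b[9] = 13,  b[10] = 7,  b[11] = 0,  b[12] = 17,  b[13] = 17,  b[14] = 12,  b[15] = 7,  b[16] = 13,  b[17] = 12,  b[18] = 5,  b[19] = 11.
The sequence repeats with period 18.
The value 6 first appears (with n ≥ 2) at b[5].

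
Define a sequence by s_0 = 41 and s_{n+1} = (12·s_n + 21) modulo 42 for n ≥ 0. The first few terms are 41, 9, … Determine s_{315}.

Listing terms: s_0 = 41,  s_1 = 9,  s_2 = 3,  s_3 = 15,  s_4 = 33,  s_5 = 39,  s_6 = 27,  s_7 = 9.
Since s_7 = s_1 = 9, the sequence is eventually periodic: after a pre-period of length 1 it cycles with period 6.
For n ≥ 1, s_n depends only on (n - 1) mod 6. (315 - 1) mod 6 = 2, so s_{315} = s_3 = 15.

15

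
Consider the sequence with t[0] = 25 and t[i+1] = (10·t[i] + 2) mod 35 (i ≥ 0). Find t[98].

2

Listing terms: t[0] = 25, t[1] = 7, t[2] = 2, t[3] = 22, t[4] = 12, t[5] = 17, t[6] = 32, t[7] = 7.
Since t[7] = t[1] = 7, the sequence is eventually periodic: after a pre-period of length 1 it cycles with period 6.
For i ≥ 1, t[i] depends only on (i - 1) mod 6. (98 - 1) mod 6 = 1, so t[98] = t[2] = 2.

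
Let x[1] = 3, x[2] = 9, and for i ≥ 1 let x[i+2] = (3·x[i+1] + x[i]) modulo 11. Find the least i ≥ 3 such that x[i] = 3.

7

x[1] = 3,  x[2] = 9,  x[3] = 8,  x[4] = 0,  x[5] = 8,  x[6] = 2,  x[7] = 3,  x[8] = 0,  x[9] = 3,  x[10] = 9.
Since (x[9], x[10]) = (x[1], x[2]) = (3, 9) (two consecutive terms determine the rest), the sequence is periodic with period 8.
The value 3 first appears (with i ≥ 3) at x[7].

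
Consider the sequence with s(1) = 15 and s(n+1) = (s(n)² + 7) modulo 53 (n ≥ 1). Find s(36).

Computing terms: s(1) = 15; s(2) = 20; s(3) = 36; s(4) = 31; s(5) = 14; s(6) = 44; s(7) = 35; s(8) = 13; s(9) = 17; s(10) = 31.
Since s(10) = s(4) = 31, the sequence is eventually periodic: after a pre-period of length 3 it cycles with period 6.
For n ≥ 4, s(n) depends only on (n - 4) mod 6. (36 - 4) mod 6 = 2, so s(36) = s(6) = 44.

44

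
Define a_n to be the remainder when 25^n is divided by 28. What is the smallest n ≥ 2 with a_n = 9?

2

a_1 = 25,  a_2 = 9,  a_3 = 1,  a_4 = 25.
Since a_4 = a_1 = 25, the sequence is periodic with period 3.
The value 9 first appears (with n ≥ 2) at a_2.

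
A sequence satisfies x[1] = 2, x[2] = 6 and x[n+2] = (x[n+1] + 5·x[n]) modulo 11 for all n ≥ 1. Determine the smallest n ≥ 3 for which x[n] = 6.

Listing terms: x[1] = 2, x[2] = 6, x[3] = 5, x[4] = 2, x[5] = 5, x[6] = 4, x[7] = 7, x[8] = 5, x[9] = 7, x[10] = 10, x[11] = 1, x[12] = 7, x[13] = 1, x[14] = 3, x[15] = 8, x[16] = 1, x[17] = 8, x[18] = 2, x[19] = 9, x[20] = 8, x[21] = 9, x[22] = 5, x[23] = 6, x[24] = 9, x[25] = 6, x[26] = 7, x[27] = 4, x[28] = 6, x[29] = 4, x[30] = 1, x[31] = 10, x[32] = 4, x[33] = 10, x[34] = 8, x[35] = 3, x[36] = 10, x[37] = 3, x[38] = 9, x[39] = 2, x[40] = 3, x[41] = 2, x[42] = 6.
Since (x[41], x[42]) = (x[1], x[2]) = (2, 6) (two consecutive terms determine the rest), the sequence is periodic with period 40.
The value 6 first appears (with n ≥ 3) at x[23].

23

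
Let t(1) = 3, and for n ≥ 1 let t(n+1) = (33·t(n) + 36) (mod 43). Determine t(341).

28

We have t(1) = 3,  t(2) = 6,  t(3) = 19,  t(4) = 18,  t(5) = 28,  t(6) = 14,  t(7) = 25,  t(8) = 1,  t(9) = 26,  t(10) = 34,  t(11) = 40,  t(12) = 23,  t(13) = 21,  t(14) = 41,  t(15) = 13,  t(16) = 35,  t(17) = 30,  t(18) = 37,  t(19) = 10,  t(20) = 22,  t(21) = 31,  t(22) = 27,  t(23) = 24,  t(24) = 11,  t(25) = 12,  t(26) = 2,  t(27) = 16,  t(28) = 5,  t(29) = 29,  t(30) = 4,  t(31) = 39,  t(32) = 33,  t(33) = 7,  t(34) = 9,  t(35) = 32,  t(36) = 17,  t(37) = 38,  t(38) = 0,  t(39) = 36,  t(40) = 20,  t(41) = 8,  t(42) = 42,  t(43) = 3.
The sequence repeats with period 42.
(341 - 1) mod 42 = 4, so t(341) = t(5) = 28.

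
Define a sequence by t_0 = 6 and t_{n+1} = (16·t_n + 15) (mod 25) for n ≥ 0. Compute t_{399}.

1

Computing terms: t_0 = 6,  t_1 = 11,  t_2 = 16,  t_3 = 21,  t_4 = 1,  t_5 = 6.
Since t_5 = t_0 = 6, the sequence is periodic with period 5.
So t_{399} = t_{0 + ((399-0) mod 5)} = t_4 = 1.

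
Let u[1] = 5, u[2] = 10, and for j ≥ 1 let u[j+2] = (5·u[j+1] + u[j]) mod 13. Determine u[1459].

We have u[1] = 5,  u[2] = 10,  u[3] = 3,  u[4] = 12,  u[5] = 11,  u[6] = 2,  u[7] = 8,  u[8] = 3,  u[9] = 10,  u[10] = 1,  u[11] = 2,  u[12] = 11,  u[13] = 5,  u[14] = 10.
The sequence repeats with period 12.
So u[1459] = u[1 + ((1459-1) mod 12)] = u[7] = 8.

8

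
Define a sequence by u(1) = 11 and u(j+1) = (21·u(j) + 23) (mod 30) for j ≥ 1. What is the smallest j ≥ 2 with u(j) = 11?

11

Listing terms: u(1) = 11, u(2) = 14, u(3) = 17, u(4) = 20, u(5) = 23, u(6) = 26, u(7) = 29, u(8) = 2, u(9) = 5, u(10) = 8, u(11) = 11.
Since u(11) = u(1) = 11, the sequence is periodic with period 10.
The value 11 next appears (with j ≥ 2) at u(11).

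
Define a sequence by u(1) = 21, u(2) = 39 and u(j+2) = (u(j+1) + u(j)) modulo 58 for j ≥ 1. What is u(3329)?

We have u(1) = 21,  u(2) = 39,  u(3) = 2,  u(4) = 41,  u(5) = 43,  u(6) = 26,  u(7) = 11,  u(8) = 37,  u(9) = 48,  u(10) = 27,  u(11) = 17,  u(12) = 44,  u(13) = 3,  u(14) = 47,  u(15) = 50,  u(16) = 39,  u(17) = 31,  u(18) = 12,  u(19) = 43,  u(20) = 55,  u(21) = 40,  u(22) = 37,  u(23) = 19,  u(24) = 56,  u(25) = 17,  u(26) = 15,  u(27) = 32,  u(28) = 47,  u(29) = 21,  u(30) = 10,  u(31) = 31,  u(32) = 41,  u(33) = 14,  u(34) = 55,  u(35) = 11,  u(36) = 8,  u(37) = 19,  u(38) = 27,  u(39) = 46,  u(40) = 15,  u(41) = 3,  u(42) = 18,  u(43) = 21,  u(44) = 39.
Since (u(43), u(44)) = (u(1), u(2)) = (21, 39) (two consecutive terms determine the rest), the sequence is periodic with period 42.
(3329 - 1) mod 42 = 10, so u(3329) = u(11) = 17.

17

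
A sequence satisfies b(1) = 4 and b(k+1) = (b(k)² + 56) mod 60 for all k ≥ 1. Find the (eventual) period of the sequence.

6

Listing terms: b(1) = 4, b(2) = 12, b(3) = 20, b(4) = 36, b(5) = 32, b(6) = 0, b(7) = 56, b(8) = 12.
Since b(8) = b(2) = 12, the sequence is eventually periodic: after a pre-period of length 1 it cycles with period 6.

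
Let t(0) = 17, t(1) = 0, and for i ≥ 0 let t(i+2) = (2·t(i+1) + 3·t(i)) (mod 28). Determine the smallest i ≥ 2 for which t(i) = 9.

Computing terms: t(0) = 17, t(1) = 0, t(2) = 23, t(3) = 18, t(4) = 21, t(5) = 12, t(6) = 3, t(7) = 14, t(8) = 9, t(9) = 4, t(10) = 7, t(11) = 26, t(12) = 17, t(13) = 0.
The sequence repeats with period 12.
The value 9 first appears (with i ≥ 2) at t(8).

8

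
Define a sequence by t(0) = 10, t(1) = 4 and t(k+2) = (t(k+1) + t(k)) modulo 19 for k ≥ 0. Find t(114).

Computing terms: t(0) = 10; t(1) = 4; t(2) = 14; t(3) = 18; t(4) = 13; t(5) = 12; t(6) = 6; t(7) = 18; t(8) = 5; t(9) = 4; t(10) = 9; t(11) = 13; t(12) = 3; t(13) = 16; t(14) = 0; t(15) = 16; t(16) = 16; t(17) = 13; t(18) = 10; t(19) = 4.
The sequence repeats with period 18.
So t(114) = t(0 + ((114-0) mod 18)) = t(6) = 6.

6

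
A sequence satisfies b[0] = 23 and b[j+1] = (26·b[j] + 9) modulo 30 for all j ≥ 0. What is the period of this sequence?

Computing terms: b[0] = 23; b[1] = 7; b[2] = 11; b[3] = 25; b[4] = 29; b[5] = 13; b[6] = 17; b[7] = 1; b[8] = 5; b[9] = 19; b[10] = 23.
The sequence repeats with period 10.

10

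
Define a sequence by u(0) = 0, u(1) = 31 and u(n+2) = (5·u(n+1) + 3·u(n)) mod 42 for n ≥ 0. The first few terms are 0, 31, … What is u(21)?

28

u(0) = 0,  u(1) = 31,  u(2) = 29,  u(3) = 28,  u(4) = 17,  u(5) = 1,  u(6) = 14,  u(7) = 31,  u(8) = 29.
Since (u(7), u(8)) = (u(1), u(2)) = (31, 29) (two consecutive terms determine the rest), the sequence is eventually periodic: after a pre-period of length 1 it cycles with period 6.
For n ≥ 1, u(n) depends only on (n - 1) mod 6. (21 - 1) mod 6 = 2, so u(21) = u(3) = 28.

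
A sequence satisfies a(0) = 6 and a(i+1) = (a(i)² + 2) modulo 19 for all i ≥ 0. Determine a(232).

0

Listing terms: a(0) = 6,  a(1) = 0,  a(2) = 2,  a(3) = 6.
The sequence repeats with period 3.
So a(232) = a(0 + ((232-0) mod 3)) = a(1) = 0.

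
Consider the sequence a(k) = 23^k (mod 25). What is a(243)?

Computing terms: a(0) = 1, a(1) = 23, a(2) = 4, a(3) = 17, a(4) = 16, a(5) = 18, a(6) = 14, a(7) = 22, a(8) = 6, a(9) = 13, a(10) = 24, a(11) = 2, a(12) = 21, a(13) = 8, a(14) = 9, a(15) = 7, a(16) = 11, a(17) = 3, a(18) = 19, a(19) = 12, a(20) = 1.
Since a(20) = a(0) = 1, the sequence is periodic with period 20.
So a(243) = a(0 + ((243-0) mod 20)) = a(3) = 17.

17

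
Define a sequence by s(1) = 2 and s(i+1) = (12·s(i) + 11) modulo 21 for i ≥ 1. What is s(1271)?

5

s(1) = 2, s(2) = 14, s(3) = 11, s(4) = 17, s(5) = 5, s(6) = 8, s(7) = 2.
Since s(7) = s(1) = 2, the sequence is periodic with period 6.
So s(1271) = s(1 + ((1271-1) mod 6)) = s(5) = 5.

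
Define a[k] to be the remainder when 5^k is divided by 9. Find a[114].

1

We have a[1] = 5; a[2] = 7; a[3] = 8; a[4] = 4; a[5] = 2; a[6] = 1; a[7] = 5.
Since a[7] = a[1] = 5, the sequence is periodic with period 6.
So a[114] = a[1 + ((114-1) mod 6)] = a[6] = 1.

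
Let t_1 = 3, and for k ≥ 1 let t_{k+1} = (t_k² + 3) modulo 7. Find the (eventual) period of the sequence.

3

Computing terms: t_1 = 3,  t_2 = 5,  t_3 = 0,  t_4 = 3.
The sequence repeats with period 3.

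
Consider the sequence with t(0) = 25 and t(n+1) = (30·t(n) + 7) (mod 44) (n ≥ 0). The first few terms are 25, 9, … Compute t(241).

t(0) = 25,  t(1) = 9,  t(2) = 13,  t(3) = 1,  t(4) = 37,  t(5) = 17,  t(6) = 33,  t(7) = 29,  t(8) = 41,  t(9) = 5,  t(10) = 25.
The sequence repeats with period 10.
(241 - 0) mod 10 = 1, so t(241) = t(1) = 9.

9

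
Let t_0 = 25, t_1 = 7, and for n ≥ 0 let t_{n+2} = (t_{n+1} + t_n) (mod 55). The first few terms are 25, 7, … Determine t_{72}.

t_0 = 25,  t_1 = 7,  t_2 = 32,  t_3 = 39,  t_4 = 16,  t_5 = 0,  t_6 = 16,  t_7 = 16,  t_8 = 32,  t_9 = 48,  t_{10} = 25,  t_{11} = 18,  t_{12} = 43,  t_{13} = 6,  t_{14} = 49,  t_{15} = 0,  t_{16} = 49,  t_{17} = 49,  t_{18} = 43,  t_{19} = 37,  t_{20} = 25,  t_{21} = 7.
Since (t_{20}, t_{21}) = (t_0, t_1) = (25, 7) (two consecutive terms determine the rest), the sequence is periodic with period 20.
So t_{72} = t_{0 + ((72-0) mod 20)} = t_{12} = 43.

43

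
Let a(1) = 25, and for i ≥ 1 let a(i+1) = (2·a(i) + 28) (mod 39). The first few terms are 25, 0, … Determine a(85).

Computing terms: a(1) = 25,  a(2) = 0,  a(3) = 28,  a(4) = 6,  a(5) = 1,  a(6) = 30,  a(7) = 10,  a(8) = 9,  a(9) = 7,  a(10) = 3,  a(11) = 34,  a(12) = 18,  a(13) = 25.
The sequence repeats with period 12.
So a(85) = a(1 + ((85-1) mod 12)) = a(1) = 25.

25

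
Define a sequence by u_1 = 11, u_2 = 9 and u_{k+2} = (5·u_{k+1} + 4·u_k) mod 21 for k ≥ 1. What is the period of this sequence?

48

Listing terms: u_1 = 11, u_2 = 9, u_3 = 5, u_4 = 19, u_5 = 10, u_6 = 0, u_7 = 19, u_8 = 11, u_9 = 5, u_{10} = 6, u_{11} = 8, u_{12} = 1, u_{13} = 16, u_{14} = 0, u_{15} = 1, u_{16} = 5, u_{17} = 8, u_{18} = 18, u_{19} = 17, u_{20} = 10, u_{21} = 13, u_{22} = 0, u_{23} = 10, u_{24} = 8, u_{25} = 17, u_{26} = 12, u_{27} = 2, u_{28} = 16, u_{29} = 4, u_{30} = 0, u_{31} = 16, u_{32} = 17, u_{33} = 2, u_{34} = 15, u_{35} = 20, u_{36} = 13, u_{37} = 19, u_{38} = 0, u_{39} = 13, u_{40} = 2, u_{41} = 20, u_{42} = 3, u_{43} = 11, u_{44} = 4, u_{45} = 1, u_{46} = 0, u_{47} = 4, u_{48} = 20, u_{49} = 11, u_{50} = 9.
Since (u_{49}, u_{50}) = (u_1, u_2) = (11, 9) (two consecutive terms determine the rest), the sequence is periodic with period 48.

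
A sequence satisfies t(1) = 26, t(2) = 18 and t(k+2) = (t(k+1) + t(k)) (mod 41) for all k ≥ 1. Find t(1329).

19

Computing terms: t(1) = 26,  t(2) = 18,  t(3) = 3,  t(4) = 21,  t(5) = 24,  t(6) = 4,  t(7) = 28,  t(8) = 32,  t(9) = 19,  t(10) = 10,  t(11) = 29,  t(12) = 39,  t(13) = 27,  t(14) = 25,  t(15) = 11,  t(16) = 36,  t(17) = 6,  t(18) = 1,  t(19) = 7,  t(20) = 8,  t(21) = 15,  t(22) = 23,  t(23) = 38,  t(24) = 20,  t(25) = 17,  t(26) = 37,  t(27) = 13,  t(28) = 9,  t(29) = 22,  t(30) = 31,  t(31) = 12,  t(32) = 2,  t(33) = 14,  t(34) = 16,  t(35) = 30,  t(36) = 5,  t(37) = 35,  t(38) = 40,  t(39) = 34,  t(40) = 33,  t(41) = 26,  t(42) = 18.
Since (t(41), t(42)) = (t(1), t(2)) = (26, 18) (two consecutive terms determine the rest), the sequence is periodic with period 40.
So t(1329) = t(1 + ((1329-1) mod 40)) = t(9) = 19.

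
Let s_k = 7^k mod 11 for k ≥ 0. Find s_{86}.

s_0 = 1,  s_1 = 7,  s_2 = 5,  s_3 = 2,  s_4 = 3,  s_5 = 10,  s_6 = 4,  s_7 = 6,  s_8 = 9,  s_9 = 8,  s_{10} = 1.
Since s_{10} = s_0 = 1, the sequence is periodic with period 10.
(86 - 0) mod 10 = 6, so s_{86} = s_6 = 4.

4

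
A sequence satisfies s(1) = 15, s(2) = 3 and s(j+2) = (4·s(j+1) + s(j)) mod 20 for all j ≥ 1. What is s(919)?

We have s(1) = 15,  s(2) = 3,  s(3) = 7,  s(4) = 11,  s(5) = 11,  s(6) = 15,  s(7) = 11,  s(8) = 19,  s(9) = 7,  s(10) = 7,  s(11) = 15,  s(12) = 7,  s(13) = 3,  s(14) = 19,  s(15) = 19,  s(16) = 15,  s(17) = 19,  s(18) = 11,  s(19) = 3,  s(20) = 3,  s(21) = 15,  s(22) = 3.
Since (s(21), s(22)) = (s(1), s(2)) = (15, 3) (two consecutive terms determine the rest), the sequence is periodic with period 20.
So s(919) = s(1 + ((919-1) mod 20)) = s(19) = 3.

3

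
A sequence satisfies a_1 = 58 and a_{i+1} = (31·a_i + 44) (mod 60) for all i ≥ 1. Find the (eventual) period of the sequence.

15

We have a_1 = 58, a_2 = 42, a_3 = 26, a_4 = 10, a_5 = 54, a_6 = 38, a_7 = 22, a_8 = 6, a_9 = 50, a_{10} = 34, a_{11} = 18, a_{12} = 2, a_{13} = 46, a_{14} = 30, a_{15} = 14, a_{16} = 58.
The sequence repeats with period 15.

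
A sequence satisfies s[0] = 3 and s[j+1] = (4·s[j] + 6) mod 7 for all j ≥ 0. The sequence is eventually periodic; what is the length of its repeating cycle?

We have s[0] = 3, s[1] = 4, s[2] = 1, s[3] = 3.
The sequence repeats with period 3.

3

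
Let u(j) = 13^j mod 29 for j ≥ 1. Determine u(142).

24

Computing terms: u(1) = 13, u(2) = 24, u(3) = 22, u(4) = 25, u(5) = 6, u(6) = 20, u(7) = 28, u(8) = 16, u(9) = 5, u(10) = 7, u(11) = 4, u(12) = 23, u(13) = 9, u(14) = 1, u(15) = 13.
The sequence repeats with period 14.
(142 - 1) mod 14 = 1, so u(142) = u(2) = 24.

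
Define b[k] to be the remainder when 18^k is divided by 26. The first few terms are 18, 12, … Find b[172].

b[1] = 18, b[2] = 12, b[3] = 8, b[4] = 14, b[5] = 18.
Since b[5] = b[1] = 18, the sequence is periodic with period 4.
(172 - 1) mod 4 = 3, so b[172] = b[4] = 14.

14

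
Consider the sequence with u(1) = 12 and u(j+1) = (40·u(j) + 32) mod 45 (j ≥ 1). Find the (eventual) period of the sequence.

9

Computing terms: u(1) = 12,  u(2) = 17,  u(3) = 37,  u(4) = 27,  u(5) = 32,  u(6) = 7,  u(7) = 42,  u(8) = 2,  u(9) = 22,  u(10) = 12.
Since u(10) = u(1) = 12, the sequence is periodic with period 9.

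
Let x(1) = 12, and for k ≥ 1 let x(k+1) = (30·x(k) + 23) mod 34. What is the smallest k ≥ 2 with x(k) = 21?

We have x(1) = 12,  x(2) = 9,  x(3) = 21,  x(4) = 7,  x(5) = 29,  x(6) = 9.
Since x(6) = x(2) = 9, the sequence is eventually periodic: after a pre-period of length 1 it cycles with period 4.
The value 21 first appears (with k ≥ 2) at x(3).

3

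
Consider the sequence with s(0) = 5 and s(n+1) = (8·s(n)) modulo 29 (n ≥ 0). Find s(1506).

We have s(0) = 5; s(1) = 11; s(2) = 1; s(3) = 8; s(4) = 6; s(5) = 19; s(6) = 7; s(7) = 27; s(8) = 13; s(9) = 17; s(10) = 20; s(11) = 15; s(12) = 4; s(13) = 3; s(14) = 24; s(15) = 18; s(16) = 28; s(17) = 21; s(18) = 23; s(19) = 10; s(20) = 22; s(21) = 2; s(22) = 16; s(23) = 12; s(24) = 9; s(25) = 14; s(26) = 25; s(27) = 26; s(28) = 5.
The sequence repeats with period 28.
So s(1506) = s(0 + ((1506-0) mod 28)) = s(22) = 16.

16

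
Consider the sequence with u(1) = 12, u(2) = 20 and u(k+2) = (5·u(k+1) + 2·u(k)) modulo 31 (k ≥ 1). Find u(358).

Computing terms: u(1) = 12; u(2) = 20; u(3) = 0; u(4) = 9; u(5) = 14; u(6) = 26; u(7) = 3; u(8) = 5; u(9) = 0; u(10) = 10; u(11) = 19; u(12) = 22; u(13) = 24; u(14) = 9; u(15) = 0; u(16) = 18; u(17) = 28; u(18) = 21; u(19) = 6; u(20) = 10; u(21) = 0; u(22) = 20; u(23) = 7; u(24) = 13; u(25) = 17; u(26) = 18; u(27) = 0; u(28) = 5; u(29) = 25; u(30) = 11; u(31) = 12; u(32) = 20.
Since (u(31), u(32)) = (u(1), u(2)) = (12, 20) (two consecutive terms determine the rest), the sequence is periodic with period 30.
So u(358) = u(1 + ((358-1) mod 30)) = u(28) = 5.

5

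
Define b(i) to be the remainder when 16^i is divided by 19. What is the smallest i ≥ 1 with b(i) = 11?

3

Listing terms: b(0) = 1,  b(1) = 16,  b(2) = 9,  b(3) = 11,  b(4) = 5,  b(5) = 4,  b(6) = 7,  b(7) = 17,  b(8) = 6,  b(9) = 1.
Since b(9) = b(0) = 1, the sequence is periodic with period 9.
The value 11 first appears (with i ≥ 1) at b(3).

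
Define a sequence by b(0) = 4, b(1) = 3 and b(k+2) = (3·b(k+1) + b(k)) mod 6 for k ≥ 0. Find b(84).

4

Listing terms: b(0) = 4,  b(1) = 3,  b(2) = 1,  b(3) = 0,  b(4) = 1,  b(5) = 3,  b(6) = 4,  b(7) = 3.
The sequence repeats with period 6.
So b(84) = b(0 + ((84-0) mod 6)) = b(0) = 4.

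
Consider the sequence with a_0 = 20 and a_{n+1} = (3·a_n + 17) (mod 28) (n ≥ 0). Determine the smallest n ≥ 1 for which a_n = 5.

3

Listing terms: a_0 = 20, a_1 = 21, a_2 = 24, a_3 = 5, a_4 = 4, a_5 = 1, a_6 = 20.
Since a_6 = a_0 = 20, the sequence is periodic with period 6.
The value 5 first appears (with n ≥ 1) at a_3.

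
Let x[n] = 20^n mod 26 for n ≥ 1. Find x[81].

8

We have x[1] = 20; x[2] = 10; x[3] = 18; x[4] = 22; x[5] = 24; x[6] = 12; x[7] = 6; x[8] = 16; x[9] = 8; x[10] = 4; x[11] = 2; x[12] = 14; x[13] = 20.
The sequence repeats with period 12.
So x[81] = x[1 + ((81-1) mod 12)] = x[9] = 8.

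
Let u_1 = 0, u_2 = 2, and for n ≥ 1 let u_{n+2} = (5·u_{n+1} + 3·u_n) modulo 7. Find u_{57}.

3

u_1 = 0; u_2 = 2; u_3 = 3; u_4 = 0; u_5 = 2.
The sequence repeats with period 3.
(57 - 1) mod 3 = 2, so u_{57} = u_3 = 3.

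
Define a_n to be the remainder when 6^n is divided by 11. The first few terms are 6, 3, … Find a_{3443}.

We have a_1 = 6, a_2 = 3, a_3 = 7, a_4 = 9, a_5 = 10, a_6 = 5, a_7 = 8, a_8 = 4, a_9 = 2, a_{10} = 1, a_{11} = 6.
The sequence repeats with period 10.
So a_{3443} = a_{1 + ((3443-1) mod 10)} = a_3 = 7.

7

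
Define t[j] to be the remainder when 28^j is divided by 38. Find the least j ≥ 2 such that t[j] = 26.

3

Computing terms: t[1] = 28,  t[2] = 24,  t[3] = 26,  t[4] = 6,  t[5] = 16,  t[6] = 30,  t[7] = 4,  t[8] = 36,  t[9] = 20,  t[10] = 28.
Since t[10] = t[1] = 28, the sequence is periodic with period 9.
The value 26 first appears (with j ≥ 2) at t[3].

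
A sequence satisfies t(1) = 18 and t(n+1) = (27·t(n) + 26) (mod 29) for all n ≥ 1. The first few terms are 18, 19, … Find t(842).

Listing terms: t(1) = 18; t(2) = 19; t(3) = 17; t(4) = 21; t(5) = 13; t(6) = 0; t(7) = 26; t(8) = 3; t(9) = 20; t(10) = 15; t(11) = 25; t(12) = 5; t(13) = 16; t(14) = 23; t(15) = 9; t(16) = 8; t(17) = 10; t(18) = 6; t(19) = 14; t(20) = 27; t(21) = 1; t(22) = 24; t(23) = 7; t(24) = 12; t(25) = 2; t(26) = 22; t(27) = 11; t(28) = 4; t(29) = 18.
The sequence repeats with period 28.
(842 - 1) mod 28 = 1, so t(842) = t(2) = 19.

19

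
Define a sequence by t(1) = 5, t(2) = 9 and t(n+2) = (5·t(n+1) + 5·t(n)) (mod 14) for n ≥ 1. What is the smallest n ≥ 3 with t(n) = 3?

4

Listing terms: t(1) = 5; t(2) = 9; t(3) = 0; t(4) = 3; t(5) = 1; t(6) = 6; t(7) = 7; t(8) = 9; t(9) = 10; t(10) = 11; t(11) = 7; t(12) = 6; t(13) = 9; t(14) = 5; t(15) = 0; t(16) = 11; t(17) = 13; t(18) = 8; t(19) = 7; t(20) = 5; t(21) = 4; t(22) = 3; t(23) = 7; t(24) = 8; t(25) = 5; t(26) = 9.
The sequence repeats with period 24.
The value 3 first appears (with n ≥ 3) at t(4).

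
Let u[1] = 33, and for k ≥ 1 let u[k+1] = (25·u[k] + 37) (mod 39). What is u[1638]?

17

We have u[1] = 33, u[2] = 4, u[3] = 20, u[4] = 30, u[5] = 7, u[6] = 17, u[7] = 33.
Since u[7] = u[1] = 33, the sequence is periodic with period 6.
So u[1638] = u[1 + ((1638-1) mod 6)] = u[6] = 17.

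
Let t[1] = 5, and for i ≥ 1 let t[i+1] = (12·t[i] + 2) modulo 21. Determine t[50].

Listing terms: t[1] = 5, t[2] = 20, t[3] = 11, t[4] = 8, t[5] = 14, t[6] = 2, t[7] = 5.
Since t[7] = t[1] = 5, the sequence is periodic with period 6.
So t[50] = t[1 + ((50-1) mod 6)] = t[2] = 20.

20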